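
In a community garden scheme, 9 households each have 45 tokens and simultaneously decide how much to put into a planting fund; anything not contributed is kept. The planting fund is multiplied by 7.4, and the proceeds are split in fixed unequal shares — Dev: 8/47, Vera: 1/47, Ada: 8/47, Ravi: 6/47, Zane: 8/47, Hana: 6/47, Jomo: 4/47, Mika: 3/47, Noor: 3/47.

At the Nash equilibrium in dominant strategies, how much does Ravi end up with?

Player j's private return per contributed unit is 7.4 × (j's share). Contributing is weakly dominant for j when that share is at least 1/7.4 = 0.1351, and contributing 0 is dominant otherwise.
The shares above 0.1351 belong to Dev, Ada and Zane, contributing 45 each; the remaining 6 contribute 0. Total contributed: 135.
Ravi keeps 45 and receives 7.4 × 135 × 6/47 = 127.53 from the planting fund, for a payoff of 172.53.

172.53 tokens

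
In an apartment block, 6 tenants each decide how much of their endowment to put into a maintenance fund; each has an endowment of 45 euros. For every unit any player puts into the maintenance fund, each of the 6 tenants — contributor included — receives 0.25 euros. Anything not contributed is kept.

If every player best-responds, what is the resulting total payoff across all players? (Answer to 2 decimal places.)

The private return per contributed unit is 0.25 < 1, so contributing 0 is dominant for every player. At the Nash equilibrium everyone keeps their 45, and the group total is 6 × 45 = 270.

270.00 euros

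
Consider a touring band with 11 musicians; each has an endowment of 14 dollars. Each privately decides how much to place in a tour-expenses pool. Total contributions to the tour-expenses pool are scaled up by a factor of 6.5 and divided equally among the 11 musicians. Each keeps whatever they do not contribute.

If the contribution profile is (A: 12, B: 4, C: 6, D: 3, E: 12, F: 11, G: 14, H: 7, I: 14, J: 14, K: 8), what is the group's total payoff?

731.50 dollars

Total contributed: 12 + 4 + 6 + 3 + 12 + 11 + 14 + 7 + 14 + 14 + 8 = 105; total kept: 11 × 14 − 105 = 49.
The tour-expenses pool pays out 6.5 × 105 = 682.50 in aggregate.
Group total = 49 + 682.50 = 731.50.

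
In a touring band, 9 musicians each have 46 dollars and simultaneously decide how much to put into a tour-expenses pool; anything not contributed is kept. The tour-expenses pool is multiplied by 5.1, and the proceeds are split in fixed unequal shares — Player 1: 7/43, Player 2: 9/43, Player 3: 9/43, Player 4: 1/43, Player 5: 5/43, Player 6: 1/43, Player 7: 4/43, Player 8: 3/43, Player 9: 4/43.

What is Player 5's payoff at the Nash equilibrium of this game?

Each unit j contributes comes back to j as 5.1 × (j's share), so j prefers to contribute only if that share exceeds 1/5.1 = 0.1961; otherwise keeping the unit dominates.
Player 2 and Player 3 clear that bar, contributing 46 each; the remaining 7 contribute 0. Total contributed: 92.
Player 5 keeps 46 and receives 5.1 × 92 × 5/43 = 54.56 from the tour-expenses pool, for a payoff of 100.56.

100.56 dollars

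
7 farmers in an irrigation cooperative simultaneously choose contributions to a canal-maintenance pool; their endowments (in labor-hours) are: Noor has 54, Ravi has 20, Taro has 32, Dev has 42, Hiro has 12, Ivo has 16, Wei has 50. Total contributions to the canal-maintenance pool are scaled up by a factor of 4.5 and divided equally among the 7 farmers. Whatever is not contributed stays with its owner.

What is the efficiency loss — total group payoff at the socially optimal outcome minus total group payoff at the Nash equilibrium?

The private return per contributed unit is 4.5/7 = 0.6429 < 1 for every player regardless of endowment, so the Nash equilibrium is zero contribution and the group total is Σ E_j = 54 + 20 + 32 + 42 + 12 + 16 + 50 = 226.
Each contributed unit returns 4.500 to the group, so the social optimum is full contribution by everyone: group total = 4.500 × 226 = 1017.00.
Efficiency loss = (4.500 − 1) × 226 = 791.00.

791.00 labor-hours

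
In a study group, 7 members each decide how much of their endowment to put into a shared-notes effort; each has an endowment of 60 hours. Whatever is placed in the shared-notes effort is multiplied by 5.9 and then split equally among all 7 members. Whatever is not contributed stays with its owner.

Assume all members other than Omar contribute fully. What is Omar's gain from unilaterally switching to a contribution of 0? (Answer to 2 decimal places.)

Switching from a contribution of 60 to 0 lets Omar keep an extra 60 hours, but lowers the shared-notes effort by 60, which costs Omar their own share of that drop: 5.9/7 × 60 = 50.57.
Net gain = 60 − 50.57 = 9.43. The private return per contributed unit (0.8429) is below 1, so free-riding is indeed the best response regardless of what the others do.

9.43 hours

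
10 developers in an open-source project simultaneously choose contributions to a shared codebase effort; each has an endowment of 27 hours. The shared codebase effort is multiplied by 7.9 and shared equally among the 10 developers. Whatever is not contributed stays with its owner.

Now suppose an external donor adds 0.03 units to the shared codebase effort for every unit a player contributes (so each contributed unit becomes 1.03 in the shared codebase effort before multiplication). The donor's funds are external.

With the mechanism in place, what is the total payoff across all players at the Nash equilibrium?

270.00 hours

The effective private return is 7.9 × 1.03 / 10 = 0.8137, which is still under 1, so the mechanism doesn't change anyone's dominant strategy: zero contribution.
Everyone keeps their endowment and the group total is 10 × 27 = 270.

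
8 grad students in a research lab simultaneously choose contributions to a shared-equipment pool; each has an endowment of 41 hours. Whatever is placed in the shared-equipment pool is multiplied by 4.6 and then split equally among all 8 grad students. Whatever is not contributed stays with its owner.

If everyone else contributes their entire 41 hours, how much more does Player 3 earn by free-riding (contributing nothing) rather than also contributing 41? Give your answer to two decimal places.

Switching from a contribution of 41 to 0 lets Player 3 keep an extra 41 hours, but lowers the shared-equipment pool by 41, which costs Player 3 their own share of that drop: 4.6/8 × 41 = 23.57.
Net gain = 41 − 23.57 = 17.43. The private return per contributed unit (0.5750) is below 1, so free-riding is indeed the best response regardless of what the others do.

17.43 hours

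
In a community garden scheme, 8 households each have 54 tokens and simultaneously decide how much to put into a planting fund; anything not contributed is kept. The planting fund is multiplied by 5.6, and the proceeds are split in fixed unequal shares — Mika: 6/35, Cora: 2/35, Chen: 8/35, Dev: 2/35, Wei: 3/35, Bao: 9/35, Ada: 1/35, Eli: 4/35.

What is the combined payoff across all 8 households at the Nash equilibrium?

Player j's private return per contributed unit is 5.6 × (j's share). Contributing is weakly dominant for j when that share is at least 1/5.6 = 0.1786, and contributing 0 is dominant otherwise.
Chen and Bao clear that bar, contributing 54 each; the remaining 6 contribute 0. Total contributed: 108.
The planting fund pays out 5.6 × 108 = 604.80 in total (split across the unequal shares, but the aggregate is all that matters for the group sum).
The 6 free-riders keep 54 each, adding 324. Group total = 324 + 604.80 = 928.80.

928.80 tokens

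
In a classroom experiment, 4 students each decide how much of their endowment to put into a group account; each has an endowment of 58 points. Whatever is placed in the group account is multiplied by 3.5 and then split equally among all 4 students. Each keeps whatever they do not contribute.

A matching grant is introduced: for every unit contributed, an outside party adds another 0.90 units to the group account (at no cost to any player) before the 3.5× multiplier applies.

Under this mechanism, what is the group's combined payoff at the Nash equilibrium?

The effective private return per unit is now 3.5 × 1.90 / 4 = 1.6625 > 1, so every player's dominant strategy flips to full contribution.
So the Nash equilibrium is full contribution by all 4; the group earns 3.5 × 1.90 × 232 = 1542.80.

1542.80 points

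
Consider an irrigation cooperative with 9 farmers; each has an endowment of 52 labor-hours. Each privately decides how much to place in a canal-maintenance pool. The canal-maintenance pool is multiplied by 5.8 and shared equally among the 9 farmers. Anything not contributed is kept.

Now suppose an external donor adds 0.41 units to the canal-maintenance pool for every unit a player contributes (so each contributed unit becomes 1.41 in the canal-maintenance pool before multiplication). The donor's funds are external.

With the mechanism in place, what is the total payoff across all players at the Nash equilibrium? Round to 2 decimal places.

468.00 labor-hours

Even with the mechanism, each unit contributed returns only 5.8 × 1.41 / 9 = 0.9087 per unit of net cost, so contributing nothing is still dominant.
At the Nash equilibrium no one contributes; group total payoff = 9 × 52 = 468.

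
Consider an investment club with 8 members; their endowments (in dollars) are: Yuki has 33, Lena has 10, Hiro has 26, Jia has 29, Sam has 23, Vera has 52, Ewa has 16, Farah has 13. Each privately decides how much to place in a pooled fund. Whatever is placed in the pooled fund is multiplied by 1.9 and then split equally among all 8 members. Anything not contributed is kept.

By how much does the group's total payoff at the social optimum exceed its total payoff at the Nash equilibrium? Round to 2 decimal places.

The private return per contributed unit is 1.9/8 = 0.2375 < 1 for every player regardless of endowment, so the Nash equilibrium is zero contribution and the group total is Σ E_j = 33 + 10 + 26 + 29 + 23 + 52 + 16 + 13 = 202.
Each contributed unit returns 1.900 to the group, so the social optimum is full contribution by everyone: group total = 1.900 × 202 = 383.80.
Efficiency loss = (1.900 − 1) × 202 = 181.80.

181.80 dollars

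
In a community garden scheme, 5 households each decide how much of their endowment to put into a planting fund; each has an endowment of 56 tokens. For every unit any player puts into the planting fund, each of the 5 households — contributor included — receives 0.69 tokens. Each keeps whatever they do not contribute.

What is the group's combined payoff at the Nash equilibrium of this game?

The private return per contributed unit is 0.69 < 1, so contributing 0 is dominant for every player. At the Nash equilibrium everyone keeps their 56, and the group total is 5 × 56 = 280.

280.00 tokens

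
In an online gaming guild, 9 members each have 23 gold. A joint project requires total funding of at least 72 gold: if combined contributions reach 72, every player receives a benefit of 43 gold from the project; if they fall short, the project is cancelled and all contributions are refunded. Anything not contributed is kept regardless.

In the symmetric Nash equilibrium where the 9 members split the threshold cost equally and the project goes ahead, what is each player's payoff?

58 gold

Equal share of the threshold: 72/9 = 8.
At this profile no one gains by cutting their contribution: any cut drops the total below 72, the project is cancelled, contributions are refunded, and the deviator ends with 23, which is less than 23 − 8 + 43 = 58. Contributing more than 8 just wastes the excess. So contributing exactly 8 is a best response.
Each player's payoff: 23 − 8 + 43 = 58.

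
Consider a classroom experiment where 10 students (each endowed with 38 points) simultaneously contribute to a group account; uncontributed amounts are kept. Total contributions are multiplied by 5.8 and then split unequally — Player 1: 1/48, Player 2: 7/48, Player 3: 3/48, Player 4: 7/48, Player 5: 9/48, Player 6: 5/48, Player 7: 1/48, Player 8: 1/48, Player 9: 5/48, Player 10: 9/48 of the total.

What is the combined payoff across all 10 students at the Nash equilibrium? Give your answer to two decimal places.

A player with share s gets back 5.8·s per unit contributed, so full contribution is dominant for anyone with s > 1/5.8 = 0.1724 and zero contribution is dominant for anyone below.
Player 5 and Player 10 are above the threshold, contributing 38 each; the remaining 8 contribute 0. Total contributed: 76.
The group account pays out 5.8 × 76 = 440.80 in total (split across the unequal shares, but the aggregate is all that matters for the group sum).
The 8 free-riders keep 38 each, adding 304. Group total = 304 + 440.80 = 744.80.

744.80 points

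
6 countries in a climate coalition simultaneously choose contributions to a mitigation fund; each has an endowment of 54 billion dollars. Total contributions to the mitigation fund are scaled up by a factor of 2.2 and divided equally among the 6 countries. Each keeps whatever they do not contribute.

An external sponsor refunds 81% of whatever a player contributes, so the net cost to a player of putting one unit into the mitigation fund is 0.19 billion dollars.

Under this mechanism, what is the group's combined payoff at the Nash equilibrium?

975.24 billion dollars

With the mechanism, a contributed unit returns (2.2/6) / 0.19 = 1.9298 per unit of net cost to the contributor — now above 1 — so contributing fully is weakly dominant for every player.
At the Nash equilibrium everyone contributes 54. Group total payoff = 6 × (54 × 0.81 + 2.2 × 54) = 975.24.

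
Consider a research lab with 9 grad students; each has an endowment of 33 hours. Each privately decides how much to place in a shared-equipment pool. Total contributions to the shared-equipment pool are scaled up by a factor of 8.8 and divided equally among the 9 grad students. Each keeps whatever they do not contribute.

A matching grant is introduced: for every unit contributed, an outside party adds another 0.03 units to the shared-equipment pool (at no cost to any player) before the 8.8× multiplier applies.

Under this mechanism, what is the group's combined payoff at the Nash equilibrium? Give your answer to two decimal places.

2692.01 hours

The effective private return per unit is now 8.8 × 1.03 / 9 = 1.0071 > 1, so every player's dominant strategy flips to full contribution.
At the Nash equilibrium everyone contributes 33. Group total payoff = 8.8 × 1.03 × 297 = 2692.01.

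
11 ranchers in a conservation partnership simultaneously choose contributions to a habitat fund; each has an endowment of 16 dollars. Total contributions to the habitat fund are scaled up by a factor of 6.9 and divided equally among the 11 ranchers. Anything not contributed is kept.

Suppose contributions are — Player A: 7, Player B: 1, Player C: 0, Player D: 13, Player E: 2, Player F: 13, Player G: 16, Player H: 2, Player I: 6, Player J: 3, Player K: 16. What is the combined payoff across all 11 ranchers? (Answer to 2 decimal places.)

Total contributed: 7 + 1 + 0 + 13 + 2 + 13 + 16 + 2 + 6 + 3 + 16 = 79; total kept: 11 × 16 − 79 = 97.
The habitat fund pays out 6.9 × 79 = 545.10 in aggregate.
Group total = 97 + 545.10 = 642.10.

642.10 dollars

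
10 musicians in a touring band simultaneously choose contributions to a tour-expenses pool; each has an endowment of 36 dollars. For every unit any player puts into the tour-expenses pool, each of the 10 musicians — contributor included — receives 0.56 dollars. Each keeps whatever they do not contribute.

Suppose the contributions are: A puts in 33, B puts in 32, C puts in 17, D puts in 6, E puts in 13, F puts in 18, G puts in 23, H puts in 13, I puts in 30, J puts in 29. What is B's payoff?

Total contributed: 33 + 32 + 17 + 6 + 13 + 18 + 23 + 13 + 30 + 29 = 214.
Each receives 0.56 × 214 = 119.84 from the tour-expenses pool.
B keeps 36 − 32 = 4, so B's payoff is 4 + 119.84 = 123.84.

123.84 dollars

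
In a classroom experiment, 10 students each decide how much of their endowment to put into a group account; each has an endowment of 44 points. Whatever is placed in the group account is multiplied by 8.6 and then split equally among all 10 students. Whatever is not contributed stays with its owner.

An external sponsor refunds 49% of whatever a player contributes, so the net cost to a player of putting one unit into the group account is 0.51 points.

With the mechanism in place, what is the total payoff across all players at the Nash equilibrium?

With the mechanism, a contributed unit returns (8.6/10) / 0.51 = 1.6863 per unit of net cost to the contributor — now above 1 — so contributing fully is weakly dominant for every player.
So the Nash equilibrium is full contribution by all 10; the group earns 10 × (44 × 0.49 + 8.6 × 44) = 3999.60.

3999.60 points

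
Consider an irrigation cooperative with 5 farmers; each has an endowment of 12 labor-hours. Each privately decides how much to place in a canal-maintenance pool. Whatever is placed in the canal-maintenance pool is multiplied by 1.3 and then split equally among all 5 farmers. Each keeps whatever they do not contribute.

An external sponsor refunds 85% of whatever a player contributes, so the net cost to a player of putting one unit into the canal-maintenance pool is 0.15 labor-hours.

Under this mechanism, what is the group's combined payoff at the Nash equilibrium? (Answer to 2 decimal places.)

Under the mechanism each unit contributed yields (1.3/5) / 0.15 = 1.7333 back to its contributor per unit of net cost, which exceeds 1, making full contribution the dominant choice for everyone.
At the Nash equilibrium everyone contributes 12. Group total payoff = 5 × (12 × 0.85 + 1.3 × 12) = 129.00.

129.00 labor-hours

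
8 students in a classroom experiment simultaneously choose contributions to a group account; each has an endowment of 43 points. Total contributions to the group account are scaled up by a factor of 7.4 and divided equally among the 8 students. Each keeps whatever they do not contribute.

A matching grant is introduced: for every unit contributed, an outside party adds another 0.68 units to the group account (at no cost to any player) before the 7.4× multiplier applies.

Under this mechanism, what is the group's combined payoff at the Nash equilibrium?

With the mechanism, a contributed unit returns 7.4 × 1.68 / 8 = 1.5540 per unit of net cost to the contributor — now above 1 — so contributing fully is weakly dominant for every player.
At the Nash equilibrium everyone contributes 43. Group total payoff = 7.4 × 1.68 × 344 = 4276.61.

4276.61 points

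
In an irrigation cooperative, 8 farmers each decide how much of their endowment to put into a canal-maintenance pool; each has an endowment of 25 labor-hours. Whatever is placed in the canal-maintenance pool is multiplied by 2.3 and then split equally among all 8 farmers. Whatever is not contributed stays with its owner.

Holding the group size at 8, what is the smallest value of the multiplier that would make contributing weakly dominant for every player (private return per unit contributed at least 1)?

A contributed unit returns (multiplier)/8 to its contributor.
This reaches 1 exactly when the multiplier is 8.

8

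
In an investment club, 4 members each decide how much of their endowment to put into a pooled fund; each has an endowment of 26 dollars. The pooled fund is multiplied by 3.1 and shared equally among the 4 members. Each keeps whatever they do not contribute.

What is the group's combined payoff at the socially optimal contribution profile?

Each contributed unit returns 3.100 to the group as a whole (0.7750 to each of 4 players), which exceeds 1, so the social optimum is full contribution: group total = 3.100 × 104 = 322.40.

322.40 dollars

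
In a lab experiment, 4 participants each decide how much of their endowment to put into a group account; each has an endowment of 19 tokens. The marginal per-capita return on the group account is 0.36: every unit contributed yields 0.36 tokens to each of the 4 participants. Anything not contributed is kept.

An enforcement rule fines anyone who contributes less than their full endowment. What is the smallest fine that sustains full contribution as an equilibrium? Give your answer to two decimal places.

12.16 tokens

Given the others contribute fully, the best deviation is to contribute 0 (any partial contribution still incurs the fine and gives up units whose private return 0.36 is below 1).
Deviating from 19 to 0 saves 19 tokens but forfeits the deviator's share of the drop in the group account: 0.36 × 19 = 6.84.
So the deviation gain is 19 − 6.84 = 12.16, and the fine must be at least 12.16 tokens to wipe it out.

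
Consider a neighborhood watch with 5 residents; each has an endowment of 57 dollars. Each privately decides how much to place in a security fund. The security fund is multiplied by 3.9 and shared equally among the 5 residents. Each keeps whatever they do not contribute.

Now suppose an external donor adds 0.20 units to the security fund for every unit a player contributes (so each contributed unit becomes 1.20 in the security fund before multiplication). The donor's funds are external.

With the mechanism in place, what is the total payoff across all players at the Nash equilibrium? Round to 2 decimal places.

285.00 dollars

Even with the mechanism, each unit contributed returns only 3.9 × 1.20 / 5 = 0.9360 per unit of net cost, so contributing nothing is still dominant.
At the Nash equilibrium no one contributes; group total payoff = 5 × 57 = 285.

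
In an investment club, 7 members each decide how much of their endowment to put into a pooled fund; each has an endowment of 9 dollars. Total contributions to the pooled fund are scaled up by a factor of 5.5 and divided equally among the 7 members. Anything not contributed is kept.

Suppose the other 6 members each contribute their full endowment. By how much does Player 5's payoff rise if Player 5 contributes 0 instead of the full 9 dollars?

Switching from a contribution of 9 to 0 lets Player 5 keep an extra 9 dollars, but lowers the pooled fund by 9, which costs Player 5 their own share of that drop: 5.5/7 × 9 = 7.07.
Net gain = 9 − 7.07 = 1.93. The private return per contributed unit (0.7857) is below 1, so free-riding is indeed the best response regardless of what the others do.

1.93 dollars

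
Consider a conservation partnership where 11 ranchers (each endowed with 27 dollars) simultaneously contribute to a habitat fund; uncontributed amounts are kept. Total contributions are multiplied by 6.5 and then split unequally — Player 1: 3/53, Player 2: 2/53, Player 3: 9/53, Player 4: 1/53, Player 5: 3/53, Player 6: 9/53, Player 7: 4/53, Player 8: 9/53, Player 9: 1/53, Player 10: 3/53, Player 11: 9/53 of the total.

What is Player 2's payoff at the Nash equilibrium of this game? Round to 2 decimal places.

Each unit j contributes comes back to j as 6.5 × (j's share), so j prefers to contribute only if that share exceeds 1/6.5 = 0.1538; otherwise keeping the unit dominates.
Player 3, Player 6, Player 8 and Player 11 are above the threshold, contributing 27 each; the remaining 7 contribute 0. Total contributed: 108.
Player 2 keeps 27 and receives 6.5 × 108 × 2/53 = 26.49 from the habitat fund, for a payoff of 53.49.

53.49 dollars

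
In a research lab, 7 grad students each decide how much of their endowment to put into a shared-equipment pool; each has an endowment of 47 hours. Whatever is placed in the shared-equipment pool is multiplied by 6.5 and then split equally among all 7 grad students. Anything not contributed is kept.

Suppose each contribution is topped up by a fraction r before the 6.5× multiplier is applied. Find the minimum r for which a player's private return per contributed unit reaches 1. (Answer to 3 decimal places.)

0.077

With matching at rate r, one contributed unit becomes (1 + r) in the shared-equipment pool and returns 6.5 × (1 + r) / 7 to the contributor.
Setting this equal to 1: 1 + r = 7/6.5 = 1.0769.
So the minimum matching rate is r = 1.0769 − 1 = 0.077.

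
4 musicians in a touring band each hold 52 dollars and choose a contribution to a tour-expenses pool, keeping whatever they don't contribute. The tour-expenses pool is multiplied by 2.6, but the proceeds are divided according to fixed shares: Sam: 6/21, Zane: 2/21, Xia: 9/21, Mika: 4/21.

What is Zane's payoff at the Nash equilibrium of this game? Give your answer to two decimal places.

A player with share s gets back 2.6·s per unit contributed, so full contribution is dominant for anyone with s > 1/2.6 = 0.3846 and zero contribution is dominant for anyone below.
Xia alone (share 9/21) is above the threshold, contributing 52; the remaining 3 contribute 0. Total contributed: 52.
Zane keeps 52 and receives 2.6 × 52 × 2/21 = 12.88 from the tour-expenses pool, for a payoff of 64.88.

64.88 dollars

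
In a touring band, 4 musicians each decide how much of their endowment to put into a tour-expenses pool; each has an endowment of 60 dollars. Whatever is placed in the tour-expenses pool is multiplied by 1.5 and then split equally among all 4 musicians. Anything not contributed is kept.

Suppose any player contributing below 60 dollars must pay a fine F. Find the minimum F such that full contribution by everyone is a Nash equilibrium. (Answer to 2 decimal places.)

Given the others contribute fully, the best deviation is to contribute 0 (any partial contribution still incurs the fine and gives up units whose private return 0.3750 is below 1).
Deviating from 60 to 0 saves 60 dollars but forfeits the deviator's share of the drop in the tour-expenses pool: 1.5/4 × 60 = 22.50.
So the deviation gain is 60 − 22.50 = 37.50, and the fine must be at least 37.50 dollars to wipe it out.

37.50 dollars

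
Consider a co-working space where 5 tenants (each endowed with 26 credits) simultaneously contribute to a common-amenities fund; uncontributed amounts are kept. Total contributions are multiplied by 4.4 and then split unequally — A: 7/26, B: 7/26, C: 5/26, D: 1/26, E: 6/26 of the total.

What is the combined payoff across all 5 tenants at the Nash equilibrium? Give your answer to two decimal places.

For player j, contributing a unit is worthwhile iff 4.4 × (j's share) ≥ 1, i.e. iff j's share is at least 0.2273.
A, B and E are above the threshold, contributing 26 each; the remaining 2 contribute 0. Total contributed: 78.
The common-amenities fund pays out 4.4 × 78 = 343.20 in total (split across the unequal shares, but the aggregate is all that matters for the group sum).
The 2 free-riders keep 26 each, adding 52. Group total = 52 + 343.20 = 395.20.

395.20 credits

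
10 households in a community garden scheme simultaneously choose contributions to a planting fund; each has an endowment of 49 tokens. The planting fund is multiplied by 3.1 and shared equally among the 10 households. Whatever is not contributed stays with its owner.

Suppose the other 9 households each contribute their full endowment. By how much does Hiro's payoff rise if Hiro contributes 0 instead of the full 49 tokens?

33.81 tokens

Switching from a contribution of 49 to 0 lets Hiro keep an extra 49 tokens, but lowers the planting fund by 49, which costs Hiro their own share of that drop: 3.1/10 × 49 = 15.19.
Net gain = 49 − 15.19 = 33.81. The private return per contributed unit (0.3100) is below 1, so free-riding is indeed the best response regardless of what the others do.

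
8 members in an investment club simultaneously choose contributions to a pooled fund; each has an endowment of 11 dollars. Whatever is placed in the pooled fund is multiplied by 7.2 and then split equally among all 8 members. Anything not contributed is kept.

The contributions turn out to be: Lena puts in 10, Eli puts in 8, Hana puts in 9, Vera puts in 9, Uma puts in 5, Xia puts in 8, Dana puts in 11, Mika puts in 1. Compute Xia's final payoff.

57.90 dollars

Total contributed: 10 + 8 + 9 + 9 + 5 + 8 + 11 + 1 = 61.
Each receives 7.2 × 61 / 8 = 54.90 from the pooled fund.
Xia keeps 11 − 8 = 3, so Xia's payoff is 3 + 54.90 = 57.90.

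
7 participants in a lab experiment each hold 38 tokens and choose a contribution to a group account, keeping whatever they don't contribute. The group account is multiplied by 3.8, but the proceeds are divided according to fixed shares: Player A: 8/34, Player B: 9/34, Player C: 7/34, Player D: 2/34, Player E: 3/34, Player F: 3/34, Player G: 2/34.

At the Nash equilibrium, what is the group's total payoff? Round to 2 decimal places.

372.40 tokens

Each unit j contributes comes back to j as 3.8 × (j's share), so j prefers to contribute only if that share exceeds 1/3.8 = 0.2632; otherwise keeping the unit dominates.
The only share above 0.2632 is Player B's 9/34, contributing 38; the remaining 6 contribute 0. Total contributed: 38.
The group account pays out 3.8 × 38 = 144.40 in total (split across the unequal shares, but the aggregate is all that matters for the group sum).
The 6 free-riders keep 38 each, adding 228. Group total = 228 + 144.40 = 372.40.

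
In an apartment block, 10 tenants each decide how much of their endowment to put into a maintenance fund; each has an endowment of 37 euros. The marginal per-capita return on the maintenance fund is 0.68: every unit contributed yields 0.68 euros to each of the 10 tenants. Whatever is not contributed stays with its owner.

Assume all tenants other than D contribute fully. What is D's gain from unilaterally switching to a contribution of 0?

11.84 euros

Switching from a contribution of 37 to 0 lets D keep an extra 37 euros, but lowers the maintenance fund by 37, which costs D their own share of that drop: 0.68 × 37 = 25.16.
Net gain = 37 − 25.16 = 11.84. The private return per contributed unit (0.68) is below 1, so free-riding is indeed the best response regardless of what the others do.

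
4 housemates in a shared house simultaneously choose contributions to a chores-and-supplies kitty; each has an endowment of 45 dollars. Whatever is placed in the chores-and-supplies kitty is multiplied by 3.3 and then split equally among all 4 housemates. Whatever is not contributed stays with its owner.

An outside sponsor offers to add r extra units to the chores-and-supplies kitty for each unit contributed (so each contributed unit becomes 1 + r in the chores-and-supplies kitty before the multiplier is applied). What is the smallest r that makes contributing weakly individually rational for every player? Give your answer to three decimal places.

0.212

With matching at rate r, one contributed unit becomes (1 + r) in the chores-and-supplies kitty and returns 3.3 × (1 + r) / 4 to the contributor.
Setting this equal to 1: 1 + r = 4/3.3 = 1.2121.
So the minimum matching rate is r = 1.2121 − 1 = 0.212.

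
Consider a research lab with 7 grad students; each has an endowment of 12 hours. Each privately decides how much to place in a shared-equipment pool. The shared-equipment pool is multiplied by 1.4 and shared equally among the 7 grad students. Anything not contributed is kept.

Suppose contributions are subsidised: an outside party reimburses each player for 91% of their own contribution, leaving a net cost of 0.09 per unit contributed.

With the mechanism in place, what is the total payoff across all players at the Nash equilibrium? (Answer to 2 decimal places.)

With the mechanism, a contributed unit returns (1.4/7) / 0.09 = 2.2222 per unit of net cost to the contributor — now above 1 — so contributing fully is weakly dominant for every player.
At the Nash equilibrium everyone contributes 12. Group total payoff = 7 × (12 × 0.91 + 1.4 × 12) = 194.04.

194.04 hours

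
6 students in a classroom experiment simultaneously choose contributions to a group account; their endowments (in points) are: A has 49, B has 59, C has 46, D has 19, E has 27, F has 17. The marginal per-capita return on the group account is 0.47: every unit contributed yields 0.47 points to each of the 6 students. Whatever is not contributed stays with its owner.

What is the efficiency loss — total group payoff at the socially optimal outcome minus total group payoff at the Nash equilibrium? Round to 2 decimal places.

394.94 points

The private return per contributed unit is 0.47 < 1 for everyone, so the Nash equilibrium is zero contribution and the group total is Σ E_j = 49 + 59 + 46 + 19 + 27 + 17 = 217.
Each contributed unit returns 2.820 to the group, so the social optimum is full contribution by everyone: group total = 2.820 × 217 = 611.94.
Efficiency loss = (2.820 − 1) × 217 = 394.94.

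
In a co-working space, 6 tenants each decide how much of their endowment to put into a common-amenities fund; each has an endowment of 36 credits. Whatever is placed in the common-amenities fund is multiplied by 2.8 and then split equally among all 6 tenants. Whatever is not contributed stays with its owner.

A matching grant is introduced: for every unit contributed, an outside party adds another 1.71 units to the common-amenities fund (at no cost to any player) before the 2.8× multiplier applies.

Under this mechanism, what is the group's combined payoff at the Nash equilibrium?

With the mechanism, a contributed unit returns 2.8 × 2.71 / 6 = 1.2647 per unit of net cost to the contributor — now above 1 — so contributing fully is weakly dominant for every player.
So the Nash equilibrium is full contribution by all 6; the group earns 2.8 × 2.71 × 216 = 1639.01.

1639.01 credits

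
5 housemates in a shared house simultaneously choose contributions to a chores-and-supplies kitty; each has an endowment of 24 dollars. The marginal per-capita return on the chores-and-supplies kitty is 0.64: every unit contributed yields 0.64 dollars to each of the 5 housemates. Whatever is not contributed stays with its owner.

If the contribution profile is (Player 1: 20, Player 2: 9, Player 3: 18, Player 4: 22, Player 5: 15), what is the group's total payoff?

304.80 dollars

Total contributed: 20 + 9 + 18 + 22 + 15 = 84; total kept: 5 × 24 − 84 = 36.
The chores-and-supplies kitty pays out 0.64 × 5 × 84 = 268.80 in aggregate.
Group total = 36 + 268.80 = 304.80.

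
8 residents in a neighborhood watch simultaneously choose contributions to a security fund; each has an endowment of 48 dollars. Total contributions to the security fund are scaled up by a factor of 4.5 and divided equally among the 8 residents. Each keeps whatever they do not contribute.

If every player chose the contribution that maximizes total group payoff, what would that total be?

Each contributed unit returns 4.500 to the group as a whole (0.5625 to each of 8 players), which exceeds 1, so the social optimum is full contribution: group total = 4.500 × 384 = 1728.00.

1728.00 dollars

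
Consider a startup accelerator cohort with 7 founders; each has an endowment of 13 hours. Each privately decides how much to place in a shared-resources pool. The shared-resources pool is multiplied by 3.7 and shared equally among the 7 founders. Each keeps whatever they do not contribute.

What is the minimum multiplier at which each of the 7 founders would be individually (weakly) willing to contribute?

7

A contributed unit returns (multiplier)/7 to its contributor.
This reaches 1 exactly when the multiplier is 7.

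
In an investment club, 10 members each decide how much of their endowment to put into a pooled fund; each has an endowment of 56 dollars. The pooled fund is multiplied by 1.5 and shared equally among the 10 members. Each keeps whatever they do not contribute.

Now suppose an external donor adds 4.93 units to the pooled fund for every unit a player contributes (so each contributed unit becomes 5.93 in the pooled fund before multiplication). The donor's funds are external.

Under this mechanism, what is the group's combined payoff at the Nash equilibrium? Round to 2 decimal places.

560.00 dollars

Even with the mechanism, each unit contributed returns only 1.5 × 5.93 / 10 = 0.8895 per unit of net cost, so contributing nothing is still dominant.
At the Nash equilibrium no one contributes; group total payoff = 10 × 56 = 560.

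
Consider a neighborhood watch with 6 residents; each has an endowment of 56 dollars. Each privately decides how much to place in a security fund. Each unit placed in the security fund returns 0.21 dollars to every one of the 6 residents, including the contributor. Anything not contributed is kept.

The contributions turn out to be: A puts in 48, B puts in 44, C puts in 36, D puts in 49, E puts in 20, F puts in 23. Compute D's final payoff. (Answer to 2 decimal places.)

53.20 dollars

Total contributed: 48 + 44 + 36 + 49 + 20 + 23 = 220.
Each receives 0.21 × 220 = 46.20 from the security fund.
D keeps 56 − 49 = 7, so D's payoff is 7 + 46.20 = 53.20.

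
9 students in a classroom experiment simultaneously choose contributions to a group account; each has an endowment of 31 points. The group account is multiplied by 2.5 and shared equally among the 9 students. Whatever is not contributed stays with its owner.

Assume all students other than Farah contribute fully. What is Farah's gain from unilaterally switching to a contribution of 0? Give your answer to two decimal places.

22.39 points

Switching from a contribution of 31 to 0 lets Farah keep an extra 31 points, but lowers the group account by 31, which costs Farah their own share of that drop: 2.5/9 × 31 = 8.61.
Net gain = 31 − 8.61 = 22.39. The private return per contributed unit (0.2778) is below 1, so free-riding is indeed the best response regardless of what the others do.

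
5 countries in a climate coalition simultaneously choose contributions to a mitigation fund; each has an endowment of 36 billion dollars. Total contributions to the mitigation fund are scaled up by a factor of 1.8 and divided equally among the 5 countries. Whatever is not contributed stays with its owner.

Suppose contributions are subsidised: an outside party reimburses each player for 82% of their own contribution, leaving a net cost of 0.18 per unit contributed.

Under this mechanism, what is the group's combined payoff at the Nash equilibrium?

The effective private return per unit is now (1.8/5) / 0.18 = 2.0000 > 1, so every player's dominant strategy flips to full contribution.
So the Nash equilibrium is full contribution by all 5; the group earns 5 × (36 × 0.82 + 1.8 × 36) = 471.60.

471.60 billion dollars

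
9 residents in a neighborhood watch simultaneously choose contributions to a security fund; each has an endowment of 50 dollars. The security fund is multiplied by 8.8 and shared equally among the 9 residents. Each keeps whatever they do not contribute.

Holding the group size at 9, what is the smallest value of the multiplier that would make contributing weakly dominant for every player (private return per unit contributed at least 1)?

A contributed unit returns (multiplier)/9 to its contributor.
This reaches 1 exactly when the multiplier is 9.

9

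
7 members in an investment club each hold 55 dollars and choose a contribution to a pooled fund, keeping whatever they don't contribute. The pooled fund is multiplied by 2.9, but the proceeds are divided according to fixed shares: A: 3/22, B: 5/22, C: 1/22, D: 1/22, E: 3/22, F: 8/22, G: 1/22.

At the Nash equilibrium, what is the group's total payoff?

A player with share s gets back 2.9·s per unit contributed, so full contribution is dominant for anyone with s > 1/2.9 = 0.3448 and zero contribution is dominant for anyone below.
Only F (8/22) clears that bar, contributing 55; the remaining 6 contribute 0. Total contributed: 55.
The pooled fund pays out 2.9 × 55 = 159.50 in total (split across the unequal shares, but the aggregate is all that matters for the group sum).
The 6 free-riders keep 55 each, adding 330. Group total = 330 + 159.50 = 489.50.

489.50 dollars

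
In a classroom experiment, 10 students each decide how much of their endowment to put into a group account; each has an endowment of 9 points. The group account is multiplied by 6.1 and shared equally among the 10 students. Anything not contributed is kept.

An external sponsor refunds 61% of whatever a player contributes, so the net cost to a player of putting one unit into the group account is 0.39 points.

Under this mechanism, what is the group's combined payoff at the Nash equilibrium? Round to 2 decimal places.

603.90 points

The effective private return per unit is now (6.1/10) / 0.39 = 1.5641 > 1, so every player's dominant strategy flips to full contribution.
So the Nash equilibrium is full contribution by all 10; the group earns 10 × (9 × 0.61 + 6.1 × 9) = 603.90.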